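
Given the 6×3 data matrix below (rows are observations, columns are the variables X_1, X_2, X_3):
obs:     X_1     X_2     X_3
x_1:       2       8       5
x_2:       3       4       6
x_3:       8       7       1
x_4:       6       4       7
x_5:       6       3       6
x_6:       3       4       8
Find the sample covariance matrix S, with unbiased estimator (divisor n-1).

Step 1 — column means:
  mean(X_1) = (2 + 3 + 8 + 6 + 6 + 3) / 6 = 28/6 = 4.6667
  mean(X_2) = (8 + 4 + 7 + 4 + 3 + 4) / 6 = 30/6 = 5
  mean(X_3) = (5 + 6 + 1 + 7 + 6 + 8) / 6 = 33/6 = 5.5

Step 2 — sample covariance S[i,j] = (1/(n-1)) · Σ_k (x_{k,i} - mean_i) · (x_{k,j} - mean_j), with n-1 = 5.
  S[X_1,X_1] = ((-2.6667)·(-2.6667) + (-1.6667)·(-1.6667) + (3.3333)·(3.3333) + (1.3333)·(1.3333) + (1.3333)·(1.3333) + (-1.6667)·(-1.6667)) / 5 = 27.3333/5 = 5.4667
  S[X_1,X_2] = ((-2.6667)·(3) + (-1.6667)·(-1) + (3.3333)·(2) + (1.3333)·(-1) + (1.3333)·(-2) + (-1.6667)·(-1)) / 5 = -2/5 = -0.4
  S[X_1,X_3] = ((-2.6667)·(-0.5) + (-1.6667)·(0.5) + (3.3333)·(-4.5) + (1.3333)·(1.5) + (1.3333)·(0.5) + (-1.6667)·(2.5)) / 5 = -16/5 = -3.2
  S[X_2,X_2] = ((3)·(3) + (-1)·(-1) + (2)·(2) + (-1)·(-1) + (-2)·(-2) + (-1)·(-1)) / 5 = 20/5 = 4
  S[X_2,X_3] = ((3)·(-0.5) + (-1)·(0.5) + (2)·(-4.5) + (-1)·(1.5) + (-2)·(0.5) + (-1)·(2.5)) / 5 = -16/5 = -3.2
  S[X_3,X_3] = ((-0.5)·(-0.5) + (0.5)·(0.5) + (-4.5)·(-4.5) + (1.5)·(1.5) + (0.5)·(0.5) + (2.5)·(2.5)) / 5 = 29.5/5 = 5.9

S is symmetric (S[j,i] = S[i,j]). Assembling:

S = [[5.4667, -0.4, -3.2],
 [-0.4, 4, -3.2],
 [-3.2, -3.2, 5.9]]


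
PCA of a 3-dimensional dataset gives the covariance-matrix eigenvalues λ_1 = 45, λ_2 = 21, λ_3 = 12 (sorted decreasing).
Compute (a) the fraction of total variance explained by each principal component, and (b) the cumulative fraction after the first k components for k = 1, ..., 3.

Step 1 — total variance = trace(Sigma) = Σ λ_i = 45 + 21 + 12 = 78.

Step 2 — fraction explained by component i = λ_i / Σ λ:
  PC1: 45/78 = 0.5769
  PC2: 21/78 = 0.2692
  PC3: 12/78 = 0.1538

Step 3 — cumulative fraction after k components = (λ_1 + ... + λ_k) / Σ λ:
  k = 1: 45/78 = 0.5769
  k = 2: (45 + 21)/78 = 66/78 = 0.8462
  k = 3: (45 + 21 + 12)/78 = 78/78 = 1

Summary (fraction, with percent):

explained: PC1 0.5769 (57.69%), PC2 0.2692 (26.92%), PC3 0.1538 (15.38%);  cumulative: 0.5769, 0.8462, 1


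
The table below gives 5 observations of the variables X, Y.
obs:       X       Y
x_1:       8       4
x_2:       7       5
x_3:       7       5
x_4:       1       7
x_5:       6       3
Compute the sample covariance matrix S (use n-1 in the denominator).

Step 1 — column means:
  mean(X) = (8 + 7 + 7 + 1 + 6) / 5 = 29/5 = 5.8
  mean(Y) = (4 + 5 + 5 + 7 + 3) / 5 = 24/5 = 4.8

Step 2 — sample covariance S[i,j] = (1/(n-1)) · Σ_k (x_{k,i} - mean_i) · (x_{k,j} - mean_j), with n-1 = 4.
  S[X,X] = ((2.2)·(2.2) + (1.2)·(1.2) + (1.2)·(1.2) + (-4.8)·(-4.8) + (0.2)·(0.2)) / 4 = 30.8/4 = 7.7
  S[X,Y] = ((2.2)·(-0.8) + (1.2)·(0.2) + (1.2)·(0.2) + (-4.8)·(2.2) + (0.2)·(-1.8)) / 4 = -12.2/4 = -3.05
  S[Y,Y] = ((-0.8)·(-0.8) + (0.2)·(0.2) + (0.2)·(0.2) + (2.2)·(2.2) + (-1.8)·(-1.8)) / 4 = 8.8/4 = 2.2

S is symmetric (S[j,i] = S[i,j]). Assembling:

S = [[7.7, -3.05],
 [-3.05, 2.2]]


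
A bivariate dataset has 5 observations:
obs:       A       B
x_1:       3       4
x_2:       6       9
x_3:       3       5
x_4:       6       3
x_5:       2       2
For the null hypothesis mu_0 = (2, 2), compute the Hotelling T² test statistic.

Step 1 — sample mean vector:
  mean(A) = (3 + 6 + 3 + 6 + 2) / 5 = 20/5 = 4
  mean(B) = (4 + 9 + 5 + 3 + 2) / 5 = 23/5 = 4.6
  x̄ = (4, 4.6),  deviation x̄ - mu_0 = (4, 4.6) - (2, 2) = (2, 2.6).

Step 2 — sample covariance matrix, S[i,j] = (1/(n-1)) · Σ_k (x_{k,i} - mean_i) · (x_{k,j} - mean_j), divisor n-1 = 4:
  S[A,A] = ((-1)·(-1) + (2)·(2) + (-1)·(-1) + (2)·(2) + (-2)·(-2)) / 4 = 14/4 = 3.5
  S[A,B] = ((-1)·(-0.6) + (2)·(4.4) + (-1)·(0.4) + (2)·(-1.6) + (-2)·(-2.6)) / 4 = 11/4 = 2.75
  S[B,B] = ((-0.6)·(-0.6) + (4.4)·(4.4) + (0.4)·(0.4) + (-1.6)·(-1.6) + (-2.6)·(-2.6)) / 4 = 29.2/4 = 7.3
  S = [[3.5, 2.75],
 [2.75, 7.3]].

Step 3 — invert S. det(S) = 3.5·7.3 - (2.75)² = 17.9875.
  S^{-1} = (1/det) · [[d, -b], [-b, a]] = [[0.4058, -0.1529],
 [-0.1529, 0.1946]].

Step 4 — quadratic form (x̄ - mu_0)^T · S^{-1} · (x̄ - mu_0):
  S^{-1} · (x̄ - mu_0) = (0.4142, 0.2001),
  (x̄ - mu_0)^T · [...] = (2)·(0.4142) + (2.6)·(0.2001) = 1.3487.

Step 5 — scale by n: T² = 5 · 1.3487 = 6.7436.

T² ≈ 6.7436


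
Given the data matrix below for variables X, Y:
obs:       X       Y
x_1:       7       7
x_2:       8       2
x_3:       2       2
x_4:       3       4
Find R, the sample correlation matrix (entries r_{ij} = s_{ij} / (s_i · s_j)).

Step 1 — column means:
  mean(X) = (7 + 8 + 2 + 3) / 4 = 20/4 = 5
  mean(Y) = (7 + 2 + 2 + 4) / 4 = 15/4 = 3.75

Step 2 — sample variances and covariances s[i,j] = (1/(n-1)) · Σ_k (x_{k,i} - mean_i) · (x_{k,j} - mean_j), with n-1 = 3:
  s[X,X] = ((2)·(2) + (3)·(3) + (-3)·(-3) + (-2)·(-2)) / 3 = 26/3 = 8.6667
  s[X,Y] = ((2)·(3.25) + (3)·(-1.75) + (-3)·(-1.75) + (-2)·(0.25)) / 3 = 6/3 = 2
  s[Y,Y] = ((3.25)·(3.25) + (-1.75)·(-1.75) + (-1.75)·(-1.75) + (0.25)·(0.25)) / 3 = 16.75/3 = 5.5833
  Sample standard deviations s_i = √(s[i,i]):
  s(X) = √(8.6667) = 2.9439
  s(Y) = √(5.5833) = 2.3629

Step 3 — r_{ij} = s_{ij} / (s_i · s_j):
  r[X,X] = 1 (diagonal).
  r[X,Y] = 2 / (2.9439 · 2.3629) = 2 / 6.9562 = 0.2875
  r[Y,Y] = 1 (diagonal).

R is symmetric with unit diagonal. Assembling:

R = [[1, 0.2875],
 [0.2875, 1]]


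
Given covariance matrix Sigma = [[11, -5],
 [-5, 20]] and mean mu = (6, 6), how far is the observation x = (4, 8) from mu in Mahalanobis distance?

Step 1 — centre the observation: (x - mu) = (-2, 2).

Step 2 — invert Sigma. det(Sigma) = 11·20 - (-5)² = 195.
  Sigma^{-1} = (1/det) · [[d, -b], [-b, a]] = [[0.1026, 0.0256],
 [0.0256, 0.0564]].

Step 3 — form the quadratic (x - mu)^T · Sigma^{-1} · (x - mu):
  Sigma^{-1} · (x - mu) = (-0.1538, 0.0615).
  (x - mu)^T · [Sigma^{-1} · (x - mu)] = (-2)·(-0.1538) + (2)·(0.0615) = 0.4308.

Step 4 — take square root: d = √(0.4308) ≈ 0.6563.

d(x, mu) = √(0.4308) ≈ 0.6563


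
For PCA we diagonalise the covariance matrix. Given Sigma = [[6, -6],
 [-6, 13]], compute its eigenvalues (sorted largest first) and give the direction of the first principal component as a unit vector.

Step 1 — characteristic polynomial of 2×2 Sigma:
  det(Sigma - λI) = λ² - trace · λ + det = 0.
  trace = 6 + 13 = 19, det = 6·13 - (-6)² = 42.
Step 2 — discriminant:
  Δ = trace² - 4·det = 361 - 168 = 193.
Step 3 — eigenvalues:
  λ = (trace ± √Δ)/2 = (19 ± 13.8924)/2,
  λ_1 = 16.4462,  λ_2 = 2.5538.

Step 4 — unit eigenvector for λ_1: solve (Sigma - λ_1 I)v = 0. First row:
  (6 - 16.4462)·v_x + (-6)·v_y = 0, i.e. (-10.4462)·v_x + (-6)·v_y = 0,
  so v ∝ (b, λ_1 - a) = (-6, 10.4462); multiply by -1 so the first entry is positive: u = (6, -10.4462).
  ||u|| = √((6)² + (-10.4462)²) = √(145.1236) ≈ 12.0467,
  v_1 = u/||u|| ≈ (0.4981, -0.8671) (||v_1|| = 1).

λ_1 = 16.4462,  λ_2 = 2.5538;  v_1 ≈ (0.4981, -0.8671)


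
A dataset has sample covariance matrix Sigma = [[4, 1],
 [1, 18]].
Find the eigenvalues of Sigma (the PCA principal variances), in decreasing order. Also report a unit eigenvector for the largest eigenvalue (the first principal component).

Step 1 — characteristic polynomial of 2×2 Sigma:
  det(Sigma - λI) = λ² - trace · λ + det = 0.
  trace = 4 + 18 = 22, det = 4·18 - (1)² = 71.
Step 2 — discriminant:
  Δ = trace² - 4·det = 484 - 284 = 200.
Step 3 — eigenvalues:
  λ = (trace ± √Δ)/2 = (22 ± 14.1421)/2,
  λ_1 = 18.0711,  λ_2 = 3.9289.

Step 4 — unit eigenvector for λ_1: solve (Sigma - λ_1 I)v = 0. First row:
  (4 - 18.0711)·v_x + (1)·v_y = 0, i.e. (-14.0711)·v_x + (1)·v_y = 0,
  so v ∝ (b, λ_1 - a) = (1, 14.0711) = u.
  ||u|| = √((1)² + (14.0711)²) = √(198.9949) ≈ 14.1066,
  v_1 = u/||u|| ≈ (0.0709, 0.9975) (||v_1|| = 1).

λ_1 = 18.0711,  λ_2 = 3.9289;  v_1 ≈ (0.0709, 0.9975)


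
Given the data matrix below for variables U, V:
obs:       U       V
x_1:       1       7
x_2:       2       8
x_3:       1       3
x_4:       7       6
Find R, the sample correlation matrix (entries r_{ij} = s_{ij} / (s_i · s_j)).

Step 1 — column means:
  mean(U) = (1 + 2 + 1 + 7) / 4 = 11/4 = 2.75
  mean(V) = (7 + 8 + 3 + 6) / 4 = 24/4 = 6

Step 2 — sample variances and covariances s[i,j] = (1/(n-1)) · Σ_k (x_{k,i} - mean_i) · (x_{k,j} - mean_j), with n-1 = 3:
  s[U,U] = ((-1.75)·(-1.75) + (-0.75)·(-0.75) + (-1.75)·(-1.75) + (4.25)·(4.25)) / 3 = 24.75/3 = 8.25
  s[U,V] = ((-1.75)·(1) + (-0.75)·(2) + (-1.75)·(-3) + (4.25)·(0)) / 3 = 2/3 = 0.6667
  s[V,V] = ((1)·(1) + (2)·(2) + (-3)·(-3) + (0)·(0)) / 3 = 14/3 = 4.6667
  Sample standard deviations s_i = √(s[i,i]):
  s(U) = √(8.25) = 2.8723
  s(V) = √(4.6667) = 2.1602

Step 3 — r_{ij} = s_{ij} / (s_i · s_j):
  r[U,U] = 1 (diagonal).
  r[U,V] = 0.6667 / (2.8723 · 2.1602) = 0.6667 / 6.2048 = 0.1074
  r[V,V] = 1 (diagonal).

R is symmetric with unit diagonal. Assembling:

R = [[1, 0.1074],
 [0.1074, 1]]


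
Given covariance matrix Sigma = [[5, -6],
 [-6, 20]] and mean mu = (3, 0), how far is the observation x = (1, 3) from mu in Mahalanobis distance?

Step 1 — centre the observation: (x - mu) = (-2, 3).

Step 2 — invert Sigma. det(Sigma) = 5·20 - (-6)² = 64.
  Sigma^{-1} = (1/det) · [[d, -b], [-b, a]] = [[0.3125, 0.0938],
 [0.0938, 0.0781]].

Step 3 — form the quadratic (x - mu)^T · Sigma^{-1} · (x - mu):
  Sigma^{-1} · (x - mu) = (-0.3438, 0.0469).
  (x - mu)^T · [Sigma^{-1} · (x - mu)] = (-2)·(-0.3438) + (3)·(0.0469) = 0.8281.

Step 4 — take square root: d = √(0.8281) ≈ 0.91.

d(x, mu) = √(0.8281) ≈ 0.91


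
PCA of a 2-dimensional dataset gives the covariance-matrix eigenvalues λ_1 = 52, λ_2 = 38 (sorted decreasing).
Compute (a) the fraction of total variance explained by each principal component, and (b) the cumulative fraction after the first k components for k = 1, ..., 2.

Step 1 — total variance = trace(Sigma) = Σ λ_i = 52 + 38 = 90.

Step 2 — fraction explained by component i = λ_i / Σ λ:
  PC1: 52/90 = 0.5778
  PC2: 38/90 = 0.4222

Step 3 — cumulative fraction after k components = (λ_1 + ... + λ_k) / Σ λ:
  k = 1: 52/90 = 0.5778
  k = 2: (52 + 38)/90 = 90/90 = 1

Summary (fraction, with percent):

explained: PC1 0.5778 (57.78%), PC2 0.4222 (42.22%);  cumulative: 0.5778, 1


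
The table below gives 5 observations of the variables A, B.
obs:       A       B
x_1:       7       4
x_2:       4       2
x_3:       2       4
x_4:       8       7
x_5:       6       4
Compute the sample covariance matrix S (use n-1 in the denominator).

Step 1 — column means:
  mean(A) = (7 + 4 + 2 + 8 + 6) / 5 = 27/5 = 5.4
  mean(B) = (4 + 2 + 4 + 7 + 4) / 5 = 21/5 = 4.2

Step 2 — sample covariance S[i,j] = (1/(n-1)) · Σ_k (x_{k,i} - mean_i) · (x_{k,j} - mean_j), with n-1 = 4.
  S[A,A] = ((1.6)·(1.6) + (-1.4)·(-1.4) + (-3.4)·(-3.4) + (2.6)·(2.6) + (0.6)·(0.6)) / 4 = 23.2/4 = 5.8
  S[A,B] = ((1.6)·(-0.2) + (-1.4)·(-2.2) + (-3.4)·(-0.2) + (2.6)·(2.8) + (0.6)·(-0.2)) / 4 = 10.6/4 = 2.65
  S[B,B] = ((-0.2)·(-0.2) + (-2.2)·(-2.2) + (-0.2)·(-0.2) + (2.8)·(2.8) + (-0.2)·(-0.2)) / 4 = 12.8/4 = 3.2

S is symmetric (S[j,i] = S[i,j]). Assembling:

S = [[5.8, 2.65],
 [2.65, 3.2]]


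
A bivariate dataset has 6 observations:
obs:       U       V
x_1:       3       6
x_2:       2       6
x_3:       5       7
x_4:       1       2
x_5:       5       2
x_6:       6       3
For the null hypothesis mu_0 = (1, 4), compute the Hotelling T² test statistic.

Step 1 — sample mean vector:
  mean(U) = (3 + 2 + 5 + 1 + 5 + 6) / 6 = 22/6 = 3.6667
  mean(V) = (6 + 6 + 7 + 2 + 2 + 3) / 6 = 26/6 = 4.3333
  x̄ = (3.6667, 4.3333),  deviation x̄ - mu_0 = (3.6667, 4.3333) - (1, 4) = (2.6667, 0.3333).

Step 2 — sample covariance matrix, S[i,j] = (1/(n-1)) · Σ_k (x_{k,i} - mean_i) · (x_{k,j} - mean_j), divisor n-1 = 5:
  S[U,U] = ((-0.6667)·(-0.6667) + (-1.6667)·(-1.6667) + (1.3333)·(1.3333) + (-2.6667)·(-2.6667) + (1.3333)·(1.3333) + (2.3333)·(2.3333)) / 5 = 19.3333/5 = 3.8667
  S[U,V] = ((-0.6667)·(1.6667) + (-1.6667)·(1.6667) + (1.3333)·(2.6667) + (-2.6667)·(-2.3333) + (1.3333)·(-2.3333) + (2.3333)·(-1.3333)) / 5 = -0.3333/5 = -0.0667
  S[V,V] = ((1.6667)·(1.6667) + (1.6667)·(1.6667) + (2.6667)·(2.6667) + (-2.3333)·(-2.3333) + (-2.3333)·(-2.3333) + (-1.3333)·(-1.3333)) / 5 = 25.3333/5 = 5.0667
  S = [[3.8667, -0.0667],
 [-0.0667, 5.0667]].

Step 3 — invert S. det(S) = 3.8667·5.0667 - (-0.0667)² = 19.5867.
  S^{-1} = (1/det) · [[d, -b], [-b, a]] = [[0.2587, 0.0034],
 [0.0034, 0.1974]].

Step 4 — quadratic form (x̄ - mu_0)^T · S^{-1} · (x̄ - mu_0):
  S^{-1} · (x̄ - mu_0) = (0.6909, 0.0749),
  (x̄ - mu_0)^T · [...] = (2.6667)·(0.6909) + (0.3333)·(0.0749) = 1.8675.

Step 5 — scale by n: T² = 6 · 1.8675 = 11.2049.

T² ≈ 11.2049


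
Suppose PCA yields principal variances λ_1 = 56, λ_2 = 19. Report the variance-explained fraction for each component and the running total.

Step 1 — total variance = trace(Sigma) = Σ λ_i = 56 + 19 = 75.

Step 2 — fraction explained by component i = λ_i / Σ λ:
  PC1: 56/75 = 0.7467
  PC2: 19/75 = 0.2533

Step 3 — cumulative fraction after k components = (λ_1 + ... + λ_k) / Σ λ:
  k = 1: 56/75 = 0.7467
  k = 2: (56 + 19)/75 = 75/75 = 1

Summary (fraction, with percent):

explained: PC1 0.7467 (74.67%), PC2 0.2533 (25.33%);  cumulative: 0.7467, 1


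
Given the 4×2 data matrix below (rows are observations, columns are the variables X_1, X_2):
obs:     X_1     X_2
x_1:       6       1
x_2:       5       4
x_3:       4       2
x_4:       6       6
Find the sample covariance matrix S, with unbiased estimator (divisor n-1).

Step 1 — column means:
  mean(X_1) = (6 + 5 + 4 + 6) / 4 = 21/4 = 5.25
  mean(X_2) = (1 + 4 + 2 + 6) / 4 = 13/4 = 3.25

Step 2 — sample covariance S[i,j] = (1/(n-1)) · Σ_k (x_{k,i} - mean_i) · (x_{k,j} - mean_j), with n-1 = 3.
  S[X_1,X_1] = ((0.75)·(0.75) + (-0.25)·(-0.25) + (-1.25)·(-1.25) + (0.75)·(0.75)) / 3 = 2.75/3 = 0.9167
  S[X_1,X_2] = ((0.75)·(-2.25) + (-0.25)·(0.75) + (-1.25)·(-1.25) + (0.75)·(2.75)) / 3 = 1.75/3 = 0.5833
  S[X_2,X_2] = ((-2.25)·(-2.25) + (0.75)·(0.75) + (-1.25)·(-1.25) + (2.75)·(2.75)) / 3 = 14.75/3 = 4.9167

S is symmetric (S[j,i] = S[i,j]). Assembling:

S = [[0.9167, 0.5833],
 [0.5833, 4.9167]]


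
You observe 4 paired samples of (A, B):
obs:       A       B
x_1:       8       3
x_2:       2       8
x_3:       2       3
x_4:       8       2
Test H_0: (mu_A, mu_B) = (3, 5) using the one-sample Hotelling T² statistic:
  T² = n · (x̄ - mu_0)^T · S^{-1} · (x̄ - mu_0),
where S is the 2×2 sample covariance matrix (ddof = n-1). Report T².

Step 1 — sample mean vector:
  mean(A) = (8 + 2 + 2 + 8) / 4 = 20/4 = 5
  mean(B) = (3 + 8 + 3 + 2) / 4 = 16/4 = 4
  x̄ = (5, 4),  deviation x̄ - mu_0 = (5, 4) - (3, 5) = (2, -1).

Step 2 — sample covariance matrix, S[i,j] = (1/(n-1)) · Σ_k (x_{k,i} - mean_i) · (x_{k,j} - mean_j), divisor n-1 = 3:
  S[A,A] = ((3)·(3) + (-3)·(-3) + (-3)·(-3) + (3)·(3)) / 3 = 36/3 = 12
  S[A,B] = ((3)·(-1) + (-3)·(4) + (-3)·(-1) + (3)·(-2)) / 3 = -18/3 = -6
  S[B,B] = ((-1)·(-1) + (4)·(4) + (-1)·(-1) + (-2)·(-2)) / 3 = 22/3 = 7.3333
  S = [[12, -6],
 [-6, 7.3333]].

Step 3 — invert S. det(S) = 12·7.3333 - (-6)² = 52.
  S^{-1} = (1/det) · [[d, -b], [-b, a]] = [[0.141, 0.1154],
 [0.1154, 0.2308]].

Step 4 — quadratic form (x̄ - mu_0)^T · S^{-1} · (x̄ - mu_0):
  S^{-1} · (x̄ - mu_0) = (0.1667, 0),
  (x̄ - mu_0)^T · [...] = (2)·(0.1667) + (-1)·(0) = 0.3333.

Step 5 — scale by n: T² = 4 · 0.3333 = 1.3333.

T² ≈ 1.3333


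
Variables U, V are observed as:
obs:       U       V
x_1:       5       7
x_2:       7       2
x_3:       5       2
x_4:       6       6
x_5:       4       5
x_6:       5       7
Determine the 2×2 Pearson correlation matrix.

Step 1 — column means:
  mean(U) = (5 + 7 + 5 + 6 + 4 + 5) / 6 = 32/6 = 5.3333
  mean(V) = (7 + 2 + 2 + 6 + 5 + 7) / 6 = 29/6 = 4.8333

Step 2 — sample variances and covariances s[i,j] = (1/(n-1)) · Σ_k (x_{k,i} - mean_i) · (x_{k,j} - mean_j), with n-1 = 5:
  s[U,U] = ((-0.3333)·(-0.3333) + (1.6667)·(1.6667) + (-0.3333)·(-0.3333) + (0.6667)·(0.6667) + (-1.3333)·(-1.3333) + (-0.3333)·(-0.3333)) / 5 = 5.3333/5 = 1.0667
  s[U,V] = ((-0.3333)·(2.1667) + (1.6667)·(-2.8333) + (-0.3333)·(-2.8333) + (0.6667)·(1.1667) + (-1.3333)·(0.1667) + (-0.3333)·(2.1667)) / 5 = -4.6667/5 = -0.9333
  s[V,V] = ((2.1667)·(2.1667) + (-2.8333)·(-2.8333) + (-2.8333)·(-2.8333) + (1.1667)·(1.1667) + (0.1667)·(0.1667) + (2.1667)·(2.1667)) / 5 = 26.8333/5 = 5.3667
  Sample standard deviations s_i = √(s[i,i]):
  s(U) = √(1.0667) = 1.0328
  s(V) = √(5.3667) = 2.3166

Step 3 — r_{ij} = s_{ij} / (s_i · s_j):
  r[U,U] = 1 (diagonal).
  r[U,V] = -0.9333 / (1.0328 · 2.3166) = -0.9333 / 2.3926 = -0.3901
  r[V,V] = 1 (diagonal).

R is symmetric with unit diagonal. Assembling:

R = [[1, -0.3901],
 [-0.3901, 1]]


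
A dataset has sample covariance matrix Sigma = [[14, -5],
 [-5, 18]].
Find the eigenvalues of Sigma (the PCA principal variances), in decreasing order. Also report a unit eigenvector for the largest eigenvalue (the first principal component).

Step 1 — characteristic polynomial of 2×2 Sigma:
  det(Sigma - λI) = λ² - trace · λ + det = 0.
  trace = 14 + 18 = 32, det = 14·18 - (-5)² = 227.
Step 2 — discriminant:
  Δ = trace² - 4·det = 1024 - 908 = 116.
Step 3 — eigenvalues:
  λ = (trace ± √Δ)/2 = (32 ± 10.7703)/2,
  λ_1 = 21.3852,  λ_2 = 10.6148.

Step 4 — unit eigenvector for λ_1: solve (Sigma - λ_1 I)v = 0. First row:
  (14 - 21.3852)·v_x + (-5)·v_y = 0, i.e. (-7.3852)·v_x + (-5)·v_y = 0,
  so v ∝ (b, λ_1 - a) = (-5, 7.3852); multiply by -1 so the first entry is positive: u = (5, -7.3852).
  ||u|| = √((5)² + (-7.3852)²) = √(79.5407) ≈ 8.9186,
  v_1 = u/||u|| ≈ (0.5606, -0.8281) (||v_1|| = 1).

λ_1 = 21.3852,  λ_2 = 10.6148;  v_1 ≈ (0.5606, -0.8281)


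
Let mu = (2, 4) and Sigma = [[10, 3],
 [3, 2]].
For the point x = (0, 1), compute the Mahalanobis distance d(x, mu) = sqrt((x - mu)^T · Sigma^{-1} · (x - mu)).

Step 1 — centre the observation: (x - mu) = (-2, -3).

Step 2 — invert Sigma. det(Sigma) = 10·2 - (3)² = 11.
  Sigma^{-1} = (1/det) · [[d, -b], [-b, a]] = [[0.1818, -0.2727],
 [-0.2727, 0.9091]].

Step 3 — form the quadratic (x - mu)^T · Sigma^{-1} · (x - mu):
  Sigma^{-1} · (x - mu) = (0.4545, -2.1818).
  (x - mu)^T · [Sigma^{-1} · (x - mu)] = (-2)·(0.4545) + (-3)·(-2.1818) = 5.6364.

Step 4 — take square root: d = √(5.6364) ≈ 2.3741.

d(x, mu) = √(5.6364) ≈ 2.3741


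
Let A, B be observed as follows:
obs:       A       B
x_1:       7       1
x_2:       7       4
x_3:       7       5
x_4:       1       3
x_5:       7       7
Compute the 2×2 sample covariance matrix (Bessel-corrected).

Step 1 — column means:
  mean(A) = (7 + 7 + 7 + 1 + 7) / 5 = 29/5 = 5.8
  mean(B) = (1 + 4 + 5 + 3 + 7) / 5 = 20/5 = 4

Step 2 — sample covariance S[i,j] = (1/(n-1)) · Σ_k (x_{k,i} - mean_i) · (x_{k,j} - mean_j), with n-1 = 4.
  S[A,A] = ((1.2)·(1.2) + (1.2)·(1.2) + (1.2)·(1.2) + (-4.8)·(-4.8) + (1.2)·(1.2)) / 4 = 28.8/4 = 7.2
  S[A,B] = ((1.2)·(-3) + (1.2)·(0) + (1.2)·(1) + (-4.8)·(-1) + (1.2)·(3)) / 4 = 6/4 = 1.5
  S[B,B] = ((-3)·(-3) + (0)·(0) + (1)·(1) + (-1)·(-1) + (3)·(3)) / 4 = 20/4 = 5

S is symmetric (S[j,i] = S[i,j]). Assembling:

S = [[7.2, 1.5],
 [1.5, 5]]


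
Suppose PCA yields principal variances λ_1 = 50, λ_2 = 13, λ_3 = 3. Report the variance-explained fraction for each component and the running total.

Step 1 — total variance = trace(Sigma) = Σ λ_i = 50 + 13 + 3 = 66.

Step 2 — fraction explained by component i = λ_i / Σ λ:
  PC1: 50/66 = 0.7576
  PC2: 13/66 = 0.197
  PC3: 3/66 = 0.0455

Step 3 — cumulative fraction after k components = (λ_1 + ... + λ_k) / Σ λ:
  k = 1: 50/66 = 0.7576
  k = 2: (50 + 13)/66 = 63/66 = 0.9545
  k = 3: (50 + 13 + 3)/66 = 66/66 = 1

Summary (fraction, with percent):

explained: PC1 0.7576 (75.76%), PC2 0.197 (19.7%), PC3 0.0455 (4.55%);  cumulative: 0.7576, 0.9545, 1


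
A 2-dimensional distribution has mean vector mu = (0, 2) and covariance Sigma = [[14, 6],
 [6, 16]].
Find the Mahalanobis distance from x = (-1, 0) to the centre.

Step 1 — centre the observation: (x - mu) = (-1, -2).

Step 2 — invert Sigma. det(Sigma) = 14·16 - (6)² = 188.
  Sigma^{-1} = (1/det) · [[d, -b], [-b, a]] = [[0.0851, -0.0319],
 [-0.0319, 0.0745]].

Step 3 — form the quadratic (x - mu)^T · Sigma^{-1} · (x - mu):
  Sigma^{-1} · (x - mu) = (-0.0213, -0.117).
  (x - mu)^T · [Sigma^{-1} · (x - mu)] = (-1)·(-0.0213) + (-2)·(-0.117) = 0.2553.

Step 4 — take square root: d = √(0.2553) ≈ 0.5053.

d(x, mu) = √(0.2553) ≈ 0.5053


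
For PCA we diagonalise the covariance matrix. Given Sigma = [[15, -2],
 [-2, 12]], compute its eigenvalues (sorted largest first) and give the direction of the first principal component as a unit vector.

Step 1 — characteristic polynomial of 2×2 Sigma:
  det(Sigma - λI) = λ² - trace · λ + det = 0.
  trace = 15 + 12 = 27, det = 15·12 - (-2)² = 176.
Step 2 — discriminant:
  Δ = trace² - 4·det = 729 - 704 = 25.
Step 3 — eigenvalues:
  λ = (trace ± √Δ)/2 = (27 ± 5)/2,
  λ_1 = 16,  λ_2 = 11.

Step 4 — unit eigenvector for λ_1: solve (Sigma - λ_1 I)v = 0. First row:
  (15 - 16)·v_x + (-2)·v_y = 0, i.e. (-1)·v_x + (-2)·v_y = 0,
  so v ∝ (b, λ_1 - a) = (-2, 1); multiply by -1 so the first entry is positive: u = (2, -1).
  ||u|| = √((2)² + (-1)²) = √(5) ≈ 2.2361,
  v_1 = u/||u|| ≈ (0.8944, -0.4472) (||v_1|| = 1).

λ_1 = 16,  λ_2 = 11;  v_1 ≈ (0.8944, -0.4472)


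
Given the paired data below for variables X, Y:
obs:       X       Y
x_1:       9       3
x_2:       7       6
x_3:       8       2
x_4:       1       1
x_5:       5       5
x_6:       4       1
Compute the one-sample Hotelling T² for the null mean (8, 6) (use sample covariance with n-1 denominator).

Step 1 — sample mean vector:
  mean(X) = (9 + 7 + 8 + 1 + 5 + 4) / 6 = 34/6 = 5.6667
  mean(Y) = (3 + 6 + 2 + 1 + 5 + 1) / 6 = 18/6 = 3
  x̄ = (5.6667, 3),  deviation x̄ - mu_0 = (5.6667, 3) - (8, 6) = (-2.3333, -3).

Step 2 — sample covariance matrix, S[i,j] = (1/(n-1)) · Σ_k (x_{k,i} - mean_i) · (x_{k,j} - mean_j), divisor n-1 = 5:
  S[X,X] = ((3.3333)·(3.3333) + (1.3333)·(1.3333) + (2.3333)·(2.3333) + (-4.6667)·(-4.6667) + (-0.6667)·(-0.6667) + (-1.6667)·(-1.6667)) / 5 = 43.3333/5 = 8.6667
  S[X,Y] = ((3.3333)·(0) + (1.3333)·(3) + (2.3333)·(-1) + (-4.6667)·(-2) + (-0.6667)·(2) + (-1.6667)·(-2)) / 5 = 13/5 = 2.6
  S[Y,Y] = ((0)·(0) + (3)·(3) + (-1)·(-1) + (-2)·(-2) + (2)·(2) + (-2)·(-2)) / 5 = 22/5 = 4.4
  S = [[8.6667, 2.6],
 [2.6, 4.4]].

Step 3 — invert S. det(S) = 8.6667·4.4 - (2.6)² = 31.3733.
  S^{-1} = (1/det) · [[d, -b], [-b, a]] = [[0.1402, -0.0829],
 [-0.0829, 0.2762]].

Step 4 — quadratic form (x̄ - mu_0)^T · S^{-1} · (x̄ - mu_0):
  S^{-1} · (x̄ - mu_0) = (-0.0786, -0.6354),
  (x̄ - mu_0)^T · [...] = (-2.3333)·(-0.0786) + (-3)·(-0.6354) = 2.0895.

Step 5 — scale by n: T² = 6 · 2.0895 = 12.5372.

T² ≈ 12.5372


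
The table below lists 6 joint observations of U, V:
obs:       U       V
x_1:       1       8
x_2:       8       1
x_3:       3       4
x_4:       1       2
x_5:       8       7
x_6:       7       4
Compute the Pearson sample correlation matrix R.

Step 1 — column means:
  mean(U) = (1 + 8 + 3 + 1 + 8 + 7) / 6 = 28/6 = 4.6667
  mean(V) = (8 + 1 + 4 + 2 + 7 + 4) / 6 = 26/6 = 4.3333

Step 2 — sample variances and covariances s[i,j] = (1/(n-1)) · Σ_k (x_{k,i} - mean_i) · (x_{k,j} - mean_j), with n-1 = 5:
  s[U,U] = ((-3.6667)·(-3.6667) + (3.3333)·(3.3333) + (-1.6667)·(-1.6667) + (-3.6667)·(-3.6667) + (3.3333)·(3.3333) + (2.3333)·(2.3333)) / 5 = 57.3333/5 = 11.4667
  s[U,V] = ((-3.6667)·(3.6667) + (3.3333)·(-3.3333) + (-1.6667)·(-0.3333) + (-3.6667)·(-2.3333) + (3.3333)·(2.6667) + (2.3333)·(-0.3333)) / 5 = -7.3333/5 = -1.4667
  s[V,V] = ((3.6667)·(3.6667) + (-3.3333)·(-3.3333) + (-0.3333)·(-0.3333) + (-2.3333)·(-2.3333) + (2.6667)·(2.6667) + (-0.3333)·(-0.3333)) / 5 = 37.3333/5 = 7.4667
  Sample standard deviations s_i = √(s[i,i]):
  s(U) = √(11.4667) = 3.3862
  s(V) = √(7.4667) = 2.7325

Step 3 — r_{ij} = s_{ij} / (s_i · s_j):
  r[U,U] = 1 (diagonal).
  r[U,V] = -1.4667 / (3.3862 · 2.7325) = -1.4667 / 9.253 = -0.1585
  r[V,V] = 1 (diagonal).

R is symmetric with unit diagonal. Assembling:

R = [[1, -0.1585],
 [-0.1585, 1]]


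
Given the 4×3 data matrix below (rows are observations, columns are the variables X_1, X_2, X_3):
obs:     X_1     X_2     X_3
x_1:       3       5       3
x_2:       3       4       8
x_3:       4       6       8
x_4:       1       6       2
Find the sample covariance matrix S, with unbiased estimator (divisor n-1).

Step 1 — column means:
  mean(X_1) = (3 + 3 + 4 + 1) / 4 = 11/4 = 2.75
  mean(X_2) = (5 + 4 + 6 + 6) / 4 = 21/4 = 5.25
  mean(X_3) = (3 + 8 + 8 + 2) / 4 = 21/4 = 5.25

Step 2 — sample covariance S[i,j] = (1/(n-1)) · Σ_k (x_{k,i} - mean_i) · (x_{k,j} - mean_j), with n-1 = 3.
  S[X_1,X_1] = ((0.25)·(0.25) + (0.25)·(0.25) + (1.25)·(1.25) + (-1.75)·(-1.75)) / 3 = 4.75/3 = 1.5833
  S[X_1,X_2] = ((0.25)·(-0.25) + (0.25)·(-1.25) + (1.25)·(0.75) + (-1.75)·(0.75)) / 3 = -0.75/3 = -0.25
  S[X_1,X_3] = ((0.25)·(-2.25) + (0.25)·(2.75) + (1.25)·(2.75) + (-1.75)·(-3.25)) / 3 = 9.25/3 = 3.0833
  S[X_2,X_2] = ((-0.25)·(-0.25) + (-1.25)·(-1.25) + (0.75)·(0.75) + (0.75)·(0.75)) / 3 = 2.75/3 = 0.9167
  S[X_2,X_3] = ((-0.25)·(-2.25) + (-1.25)·(2.75) + (0.75)·(2.75) + (0.75)·(-3.25)) / 3 = -3.25/3 = -1.0833
  S[X_3,X_3] = ((-2.25)·(-2.25) + (2.75)·(2.75) + (2.75)·(2.75) + (-3.25)·(-3.25)) / 3 = 30.75/3 = 10.25

S is symmetric (S[j,i] = S[i,j]). Assembling:

S = [[1.5833, -0.25, 3.0833],
 [-0.25, 0.9167, -1.0833],
 [3.0833, -1.0833, 10.25]]


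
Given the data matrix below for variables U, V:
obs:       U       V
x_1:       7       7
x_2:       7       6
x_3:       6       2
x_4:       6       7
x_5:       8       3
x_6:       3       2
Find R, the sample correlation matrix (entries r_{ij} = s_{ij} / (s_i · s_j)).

Step 1 — column means:
  mean(U) = (7 + 7 + 6 + 6 + 8 + 3) / 6 = 37/6 = 6.1667
  mean(V) = (7 + 6 + 2 + 7 + 3 + 2) / 6 = 27/6 = 4.5

Step 2 — sample variances and covariances s[i,j] = (1/(n-1)) · Σ_k (x_{k,i} - mean_i) · (x_{k,j} - mean_j), with n-1 = 5:
  s[U,U] = ((0.8333)·(0.8333) + (0.8333)·(0.8333) + (-0.1667)·(-0.1667) + (-0.1667)·(-0.1667) + (1.8333)·(1.8333) + (-3.1667)·(-3.1667)) / 5 = 14.8333/5 = 2.9667
  s[U,V] = ((0.8333)·(2.5) + (0.8333)·(1.5) + (-0.1667)·(-2.5) + (-0.1667)·(2.5) + (1.8333)·(-1.5) + (-3.1667)·(-2.5)) / 5 = 8.5/5 = 1.7
  s[V,V] = ((2.5)·(2.5) + (1.5)·(1.5) + (-2.5)·(-2.5) + (2.5)·(2.5) + (-1.5)·(-1.5) + (-2.5)·(-2.5)) / 5 = 29.5/5 = 5.9
  Sample standard deviations s_i = √(s[i,i]):
  s(U) = √(2.9667) = 1.7224
  s(V) = √(5.9) = 2.429

Step 3 — r_{ij} = s_{ij} / (s_i · s_j):
  r[U,U] = 1 (diagonal).
  r[U,V] = 1.7 / (1.7224 · 2.429) = 1.7 / 4.1837 = 0.4063
  r[V,V] = 1 (diagonal).

R is symmetric with unit diagonal. Assembling:

R = [[1, 0.4063],
 [0.4063, 1]]


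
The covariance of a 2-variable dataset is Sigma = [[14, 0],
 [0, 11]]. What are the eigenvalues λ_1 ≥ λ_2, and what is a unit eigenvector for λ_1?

Step 1 — characteristic polynomial of 2×2 Sigma:
  det(Sigma - λI) = λ² - trace · λ + det = 0.
  trace = 14 + 11 = 25, det = 14·11 - (0)² = 154.
Step 2 — discriminant:
  Δ = trace² - 4·det = 625 - 616 = 9.
Step 3 — eigenvalues:
  λ = (trace ± √Δ)/2 = (25 ± 3)/2,
  λ_1 = 14,  λ_2 = 11.

Step 4 — unit eigenvector for λ_1: Sigma is diagonal, so its eigenvectors are the coordinate axes. λ_1 = 14 is the diagonal entry on the first coordinate axis, hence
  v_1 = (1, 0) (||v_1|| = 1).

λ_1 = 14,  λ_2 = 11;  v_1 ≈ (1, 0)


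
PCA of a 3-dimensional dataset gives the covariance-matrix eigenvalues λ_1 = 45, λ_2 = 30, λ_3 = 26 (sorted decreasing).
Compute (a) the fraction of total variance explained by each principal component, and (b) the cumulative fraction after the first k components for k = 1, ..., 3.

Step 1 — total variance = trace(Sigma) = Σ λ_i = 45 + 30 + 26 = 101.

Step 2 — fraction explained by component i = λ_i / Σ λ:
  PC1: 45/101 = 0.4455
  PC2: 30/101 = 0.297
  PC3: 26/101 = 0.2574

Step 3 — cumulative fraction after k components = (λ_1 + ... + λ_k) / Σ λ:
  k = 1: 45/101 = 0.4455
  k = 2: (45 + 30)/101 = 75/101 = 0.7426
  k = 3: (45 + 30 + 26)/101 = 101/101 = 1

Summary (fraction, with percent):

explained: PC1 0.4455 (44.55%), PC2 0.297 (29.7%), PC3 0.2574 (25.74%);  cumulative: 0.4455, 0.7426, 1


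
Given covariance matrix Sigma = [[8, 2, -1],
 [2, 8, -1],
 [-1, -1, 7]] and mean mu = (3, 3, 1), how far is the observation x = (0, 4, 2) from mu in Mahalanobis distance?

Step 1 — centre the observation: (x - mu) = (-3, 1, 1).

Step 2 — invert Sigma (cofactor / det for 3×3, or solve directly):
  Sigma^{-1} = [[0.1348, -0.0319, 0.0147],
 [-0.0319, 0.1348, 0.0147],
 [0.0147, 0.0147, 0.1471]].

Step 3 — form the quadratic (x - mu)^T · Sigma^{-1} · (x - mu):
  Sigma^{-1} · (x - mu) = (-0.4216, 0.2451, 0.1176).
  (x - mu)^T · [Sigma^{-1} · (x - mu)] = (-3)·(-0.4216) + (1)·(0.2451) + (1)·(0.1176) = 1.6275.

Step 4 — take square root: d = √(1.6275) ≈ 1.2757.

d(x, mu) = √(1.6275) ≈ 1.2757


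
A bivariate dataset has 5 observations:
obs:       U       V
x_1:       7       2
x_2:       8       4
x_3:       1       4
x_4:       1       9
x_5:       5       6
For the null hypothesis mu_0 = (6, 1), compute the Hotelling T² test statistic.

Step 1 — sample mean vector:
  mean(U) = (7 + 8 + 1 + 1 + 5) / 5 = 22/5 = 4.4
  mean(V) = (2 + 4 + 4 + 9 + 6) / 5 = 25/5 = 5
  x̄ = (4.4, 5),  deviation x̄ - mu_0 = (4.4, 5) - (6, 1) = (-1.6, 4).

Step 2 — sample covariance matrix, S[i,j] = (1/(n-1)) · Σ_k (x_{k,i} - mean_i) · (x_{k,j} - mean_j), divisor n-1 = 4:
  S[U,U] = ((2.6)·(2.6) + (3.6)·(3.6) + (-3.4)·(-3.4) + (-3.4)·(-3.4) + (0.6)·(0.6)) / 4 = 43.2/4 = 10.8
  S[U,V] = ((2.6)·(-3) + (3.6)·(-1) + (-3.4)·(-1) + (-3.4)·(4) + (0.6)·(1)) / 4 = -21/4 = -5.25
  S[V,V] = ((-3)·(-3) + (-1)·(-1) + (-1)·(-1) + (4)·(4) + (1)·(1)) / 4 = 28/4 = 7
  S = [[10.8, -5.25],
 [-5.25, 7]].

Step 3 — invert S. det(S) = 10.8·7 - (-5.25)² = 48.0375.
  S^{-1} = (1/det) · [[d, -b], [-b, a]] = [[0.1457, 0.1093],
 [0.1093, 0.2248]].

Step 4 — quadratic form (x̄ - mu_0)^T · S^{-1} · (x̄ - mu_0):
  S^{-1} · (x̄ - mu_0) = (0.204, 0.7244),
  (x̄ - mu_0)^T · [...] = (-1.6)·(0.204) + (4)·(0.7244) = 2.5713.

Step 5 — scale by n: T² = 5 · 2.5713 = 12.8566.

T² ≈ 12.8566


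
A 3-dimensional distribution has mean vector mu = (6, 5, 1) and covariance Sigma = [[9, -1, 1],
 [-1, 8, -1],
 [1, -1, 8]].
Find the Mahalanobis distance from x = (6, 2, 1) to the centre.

Step 1 — centre the observation: (x - mu) = (0, -3, 0).

Step 2 — invert Sigma (cofactor / det for 3×3, or solve directly):
  Sigma^{-1} = [[0.1139, 0.0127, -0.0127],
 [0.0127, 0.1284, 0.0145],
 [-0.0127, 0.0145, 0.1284]].

Step 3 — form the quadratic (x - mu)^T · Sigma^{-1} · (x - mu):
  Sigma^{-1} · (x - mu) = (-0.038, -0.3852, -0.0434).
  (x - mu)^T · [Sigma^{-1} · (x - mu)] = (0)·(-0.038) + (-3)·(-0.3852) + (0)·(-0.0434) = 1.1555.

Step 4 — take square root: d = √(1.1555) ≈ 1.0749.

d(x, mu) = √(1.1555) ≈ 1.0749


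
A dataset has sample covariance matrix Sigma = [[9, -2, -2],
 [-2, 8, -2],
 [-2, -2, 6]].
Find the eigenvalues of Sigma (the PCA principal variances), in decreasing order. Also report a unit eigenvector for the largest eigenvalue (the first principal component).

Step 1 — characteristic polynomial p(λ) = det(λI - Sigma) = λ³ - tr·λ² + c_1·λ - det, where tr = trace, c_1 = sum of the principal 2×2 minors, det = det(Sigma):
  tr = 9 + 8 + 6 = 23,
  c_1 = (9·8 - (-2)²) + (9·6 - (-2)²) + (8·6 - (-2)²) = 68 + 50 + 44 = 162,
  det = 9·(8·6 - (-2)²) - (-2)·((-2)·6 - (-2)·(-2)) + (-2)·((-2)·(-2) - 8·(-2)) = 9·(44) - (-2)·(-16) + (-2)·(20) = 324.
  So p(λ) = λ³ - 23λ² + 162λ - 324.
Step 2 — look for an integer root (rational root theorem: any rational root is an integer divisor of 324). Testing λ = 9:
  p(9) = 729 - 1863 + 1458 - 324 = 0  ✓
  Dividing out (λ - 9): p(λ) = (λ - 9)(λ² - 14λ + 36).
Step 3 — remaining eigenvalues from the quadratic λ² - 14λ + 36 = 0:
  Δ = 14² - 4·36 = 196 - 144 = 52,  λ = (14 ± √52)/2 = (14 ± 7.2111)/2 ≈ 10.6056 or 3.3944.
  Sorted: λ_1 = 10.6056,  λ_2 = 9,  λ_3 = 3.3944  (check: sum = 23 = tr ✓).

Step 4 — unit eigenvector for λ_1 ≈ 10.6056: v spans the null space of (Sigma - λ_1 I), whose rows are
  r_1 = (-1.6056, -2, -2),  r_2 = (-2, -2.6056, -2),  r_3 = (-2, -2, -4.6056).
  v is orthogonal to every row, so take v ∝ r_1 × r_2 = ((-2)·(-2) - (-2)·(-2.6056), (-2)·(-2) - (-1.6056)·(-2), (-1.6056)·(-2.6056) - (-2)·(-2)) ≈ (-1.2111, 0.7889, 0.1833).
  Rescale (multiply by -1 so the first nonzero entry is positive): u = (1.2111, -0.7889, -0.1833).
  ||u|| = √((1.2111)² + (-0.7889)² + (-0.1833)²) = √(2.1227) ≈ 1.457,  v_1 = u/||u|| ≈ (0.8313, -0.5415, -0.1258) (||v_1|| = 1).

λ_1 = 10.6056,  λ_2 = 9,  λ_3 = 3.3944;  v_1 ≈ (0.8313, -0.5415, -0.1258)


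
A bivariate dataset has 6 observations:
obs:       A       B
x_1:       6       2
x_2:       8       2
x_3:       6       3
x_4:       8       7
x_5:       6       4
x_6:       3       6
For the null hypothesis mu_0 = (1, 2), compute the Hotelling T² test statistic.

Step 1 — sample mean vector:
  mean(A) = (6 + 8 + 6 + 8 + 6 + 3) / 6 = 37/6 = 6.1667
  mean(B) = (2 + 2 + 3 + 7 + 4 + 6) / 6 = 24/6 = 4
  x̄ = (6.1667, 4),  deviation x̄ - mu_0 = (6.1667, 4) - (1, 2) = (5.1667, 2).

Step 2 — sample covariance matrix, S[i,j] = (1/(n-1)) · Σ_k (x_{k,i} - mean_i) · (x_{k,j} - mean_j), divisor n-1 = 5:
  S[A,A] = ((-0.1667)·(-0.1667) + (1.8333)·(1.8333) + (-0.1667)·(-0.1667) + (1.8333)·(1.8333) + (-0.1667)·(-0.1667) + (-3.1667)·(-3.1667)) / 5 = 16.8333/5 = 3.3667
  S[A,B] = ((-0.1667)·(-2) + (1.8333)·(-2) + (-0.1667)·(-1) + (1.8333)·(3) + (-0.1667)·(0) + (-3.1667)·(2)) / 5 = -4/5 = -0.8
  S[B,B] = ((-2)·(-2) + (-2)·(-2) + (-1)·(-1) + (3)·(3) + (0)·(0) + (2)·(2)) / 5 = 22/5 = 4.4
  S = [[3.3667, -0.8],
 [-0.8, 4.4]].

Step 3 — invert S. det(S) = 3.3667·4.4 - (-0.8)² = 14.1733.
  S^{-1} = (1/det) · [[d, -b], [-b, a]] = [[0.3104, 0.0564],
 [0.0564, 0.2375]].

Step 4 — quadratic form (x̄ - mu_0)^T · S^{-1} · (x̄ - mu_0):
  S^{-1} · (x̄ - mu_0) = (1.7168, 0.7667),
  (x̄ - mu_0)^T · [...] = (5.1667)·(1.7168) + (2)·(0.7667) = 10.4037.

Step 5 — scale by n: T² = 6 · 10.4037 = 62.4224.

T² ≈ 62.4224


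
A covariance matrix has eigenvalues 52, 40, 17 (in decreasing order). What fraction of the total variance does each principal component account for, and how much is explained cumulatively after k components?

Step 1 — total variance = trace(Sigma) = Σ λ_i = 52 + 40 + 17 = 109.

Step 2 — fraction explained by component i = λ_i / Σ λ:
  PC1: 52/109 = 0.4771
  PC2: 40/109 = 0.367
  PC3: 17/109 = 0.156

Step 3 — cumulative fraction after k components = (λ_1 + ... + λ_k) / Σ λ:
  k = 1: 52/109 = 0.4771
  k = 2: (52 + 40)/109 = 92/109 = 0.844
  k = 3: (52 + 40 + 17)/109 = 109/109 = 1

Summary (fraction, with percent):

explained: PC1 0.4771 (47.71%), PC2 0.367 (36.7%), PC3 0.156 (15.6%);  cumulative: 0.4771, 0.844, 1


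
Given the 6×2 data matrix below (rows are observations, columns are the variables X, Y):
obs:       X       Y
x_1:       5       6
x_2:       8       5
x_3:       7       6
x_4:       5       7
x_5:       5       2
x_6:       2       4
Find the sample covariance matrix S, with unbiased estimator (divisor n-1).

Step 1 — column means:
  mean(X) = (5 + 8 + 7 + 5 + 5 + 2) / 6 = 32/6 = 5.3333
  mean(Y) = (6 + 5 + 6 + 7 + 2 + 4) / 6 = 30/6 = 5

Step 2 — sample covariance S[i,j] = (1/(n-1)) · Σ_k (x_{k,i} - mean_i) · (x_{k,j} - mean_j), with n-1 = 5.
  S[X,X] = ((-0.3333)·(-0.3333) + (2.6667)·(2.6667) + (1.6667)·(1.6667) + (-0.3333)·(-0.3333) + (-0.3333)·(-0.3333) + (-3.3333)·(-3.3333)) / 5 = 21.3333/5 = 4.2667
  S[X,Y] = ((-0.3333)·(1) + (2.6667)·(0) + (1.6667)·(1) + (-0.3333)·(2) + (-0.3333)·(-3) + (-3.3333)·(-1)) / 5 = 5/5 = 1
  S[Y,Y] = ((1)·(1) + (0)·(0) + (1)·(1) + (2)·(2) + (-3)·(-3) + (-1)·(-1)) / 5 = 16/5 = 3.2

S is symmetric (S[j,i] = S[i,j]). Assembling:

S = [[4.2667, 1],
 [1, 3.2]]


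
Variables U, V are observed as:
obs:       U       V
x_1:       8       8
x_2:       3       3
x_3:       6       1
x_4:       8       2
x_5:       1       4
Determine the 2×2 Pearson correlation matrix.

Step 1 — column means:
  mean(U) = (8 + 3 + 6 + 8 + 1) / 5 = 26/5 = 5.2
  mean(V) = (8 + 3 + 1 + 2 + 4) / 5 = 18/5 = 3.6

Step 2 — sample variances and covariances s[i,j] = (1/(n-1)) · Σ_k (x_{k,i} - mean_i) · (x_{k,j} - mean_j), with n-1 = 4:
  s[U,U] = ((2.8)·(2.8) + (-2.2)·(-2.2) + (0.8)·(0.8) + (2.8)·(2.8) + (-4.2)·(-4.2)) / 4 = 38.8/4 = 9.7
  s[U,V] = ((2.8)·(4.4) + (-2.2)·(-0.6) + (0.8)·(-2.6) + (2.8)·(-1.6) + (-4.2)·(0.4)) / 4 = 5.4/4 = 1.35
  s[V,V] = ((4.4)·(4.4) + (-0.6)·(-0.6) + (-2.6)·(-2.6) + (-1.6)·(-1.6) + (0.4)·(0.4)) / 4 = 29.2/4 = 7.3
  Sample standard deviations s_i = √(s[i,i]):
  s(U) = √(9.7) = 3.1145
  s(V) = √(7.3) = 2.7019

Step 3 — r_{ij} = s_{ij} / (s_i · s_j):
  r[U,U] = 1 (diagonal).
  r[U,V] = 1.35 / (3.1145 · 2.7019) = 1.35 / 8.4149 = 0.1604
  r[V,V] = 1 (diagonal).

R is symmetric with unit diagonal. Assembling:

R = [[1, 0.1604],
 [0.1604, 1]]


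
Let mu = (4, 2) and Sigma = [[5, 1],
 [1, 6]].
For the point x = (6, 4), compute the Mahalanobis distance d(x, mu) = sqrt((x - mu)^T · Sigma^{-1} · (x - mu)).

Step 1 — centre the observation: (x - mu) = (2, 2).

Step 2 — invert Sigma. det(Sigma) = 5·6 - (1)² = 29.
  Sigma^{-1} = (1/det) · [[d, -b], [-b, a]] = [[0.2069, -0.0345],
 [-0.0345, 0.1724]].

Step 3 — form the quadratic (x - mu)^T · Sigma^{-1} · (x - mu):
  Sigma^{-1} · (x - mu) = (0.3448, 0.2759).
  (x - mu)^T · [Sigma^{-1} · (x - mu)] = (2)·(0.3448) + (2)·(0.2759) = 1.2414.

Step 4 — take square root: d = √(1.2414) ≈ 1.1142.

d(x, mu) = √(1.2414) ≈ 1.1142


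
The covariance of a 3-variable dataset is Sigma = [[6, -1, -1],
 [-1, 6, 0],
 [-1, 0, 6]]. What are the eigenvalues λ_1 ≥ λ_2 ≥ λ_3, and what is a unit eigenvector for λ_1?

Step 1 — characteristic polynomial p(λ) = det(λI - Sigma) = λ³ - tr·λ² + c_1·λ - det, where tr = trace, c_1 = sum of the principal 2×2 minors, det = det(Sigma):
  tr = 6 + 6 + 6 = 18,
  c_1 = (6·6 - (-1)²) + (6·6 - (-1)²) + (6·6 - (0)²) = 35 + 35 + 36 = 106,
  det = 6·(6·6 - (0)²) - (-1)·((-1)·6 - (0)·(-1)) + (-1)·((-1)·(0) - 6·(-1)) = 6·(36) - (-1)·(-6) + (-1)·(6) = 204.
  So p(λ) = λ³ - 18λ² + 106λ - 204.
Step 2 — look for an integer root (rational root theorem: any rational root is an integer divisor of 204). Testing λ = 6:
  p(6) = 216 - 648 + 636 - 204 = 0  ✓
  Dividing out (λ - 6): p(λ) = (λ - 6)(λ² - 12λ + 34).
Step 3 — remaining eigenvalues from the quadratic λ² - 12λ + 34 = 0:
  Δ = 12² - 4·34 = 144 - 136 = 8,  λ = (12 ± √8)/2 = (12 ± 2.8284)/2 ≈ 7.4142 or 4.5858.
  Sorted: λ_1 = 7.4142,  λ_2 = 6,  λ_3 = 4.5858  (check: sum = 18 = tr ✓).

Step 4 — unit eigenvector for λ_1 ≈ 7.4142: v spans the null space of (Sigma - λ_1 I), whose rows are
  r_1 = (-1.4142, -1, -1),  r_2 = (-1, -1.4142, 0),  r_3 = (-1, 0, -1.4142).
  v is orthogonal to every row, so take v ∝ r_1 × r_2 = ((-1)·(0) - (-1)·(-1.4142), (-1)·(-1) - (-1.4142)·(0), (-1.4142)·(-1.4142) - (-1)·(-1)) ≈ (-1.4142, 1, 1).
  Rescale (multiply by -1 so the first nonzero entry is positive): u = (1.4142, -1, -1).
  ||u|| = √((1.4142)² + (-1)² + (-1)²) = √(4) ≈ 2,  v_1 = u/||u|| ≈ (0.7071, -0.5, -0.5) (||v_1|| = 1).

λ_1 = 7.4142,  λ_2 = 6,  λ_3 = 4.5858;  v_1 ≈ (0.7071, -0.5, -0.5)
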